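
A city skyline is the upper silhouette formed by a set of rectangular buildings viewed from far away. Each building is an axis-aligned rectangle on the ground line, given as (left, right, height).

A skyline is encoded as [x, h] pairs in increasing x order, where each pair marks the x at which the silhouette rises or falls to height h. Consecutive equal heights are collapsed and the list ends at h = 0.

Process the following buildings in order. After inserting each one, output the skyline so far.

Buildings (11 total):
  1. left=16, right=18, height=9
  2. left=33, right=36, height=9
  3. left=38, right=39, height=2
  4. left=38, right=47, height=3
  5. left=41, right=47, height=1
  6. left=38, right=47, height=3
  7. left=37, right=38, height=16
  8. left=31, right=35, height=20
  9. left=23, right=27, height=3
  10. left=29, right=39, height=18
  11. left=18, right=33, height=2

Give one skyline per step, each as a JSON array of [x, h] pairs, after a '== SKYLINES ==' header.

== SKYLINES ==
[[16,9],[18,0]]
[[16,9],[18,0],[33,9],[36,0]]
[[16,9],[18,0],[33,9],[36,0],[38,2],[39,0]]
[[16,9],[18,0],[33,9],[36,0],[38,3],[47,0]]
[[16,9],[18,0],[33,9],[36,0],[38,3],[47,0]]
[[16,9],[18,0],[33,9],[36,0],[38,3],[47,0]]
[[16,9],[18,0],[33,9],[36,0],[37,16],[38,3],[47,0]]
[[16,9],[18,0],[31,20],[35,9],[36,0],[37,16],[38,3],[47,0]]
[[16,9],[18,0],[23,3],[27,0],[31,20],[35,9],[36,0],[37,16],[38,3],[47,0]]
[[16,9],[18,0],[23,3],[27,0],[29,18],[31,20],[35,18],[39,3],[47,0]]
[[16,9],[18,2],[23,3],[27,2],[29,18],[31,20],[35,18],[39,3],[47,0]]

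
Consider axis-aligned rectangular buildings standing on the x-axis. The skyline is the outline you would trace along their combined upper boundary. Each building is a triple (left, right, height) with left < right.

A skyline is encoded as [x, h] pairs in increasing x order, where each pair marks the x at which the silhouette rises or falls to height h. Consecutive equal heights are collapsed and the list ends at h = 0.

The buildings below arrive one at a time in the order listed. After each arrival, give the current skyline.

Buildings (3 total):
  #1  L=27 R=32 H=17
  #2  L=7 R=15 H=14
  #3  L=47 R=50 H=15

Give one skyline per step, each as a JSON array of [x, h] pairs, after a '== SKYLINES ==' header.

== SKYLINES ==
[[27,17],[32,0]]
[[7,14],[15,0],[27,17],[32,0]]
[[7,14],[15,0],[27,17],[32,0],[47,15],[50,0]]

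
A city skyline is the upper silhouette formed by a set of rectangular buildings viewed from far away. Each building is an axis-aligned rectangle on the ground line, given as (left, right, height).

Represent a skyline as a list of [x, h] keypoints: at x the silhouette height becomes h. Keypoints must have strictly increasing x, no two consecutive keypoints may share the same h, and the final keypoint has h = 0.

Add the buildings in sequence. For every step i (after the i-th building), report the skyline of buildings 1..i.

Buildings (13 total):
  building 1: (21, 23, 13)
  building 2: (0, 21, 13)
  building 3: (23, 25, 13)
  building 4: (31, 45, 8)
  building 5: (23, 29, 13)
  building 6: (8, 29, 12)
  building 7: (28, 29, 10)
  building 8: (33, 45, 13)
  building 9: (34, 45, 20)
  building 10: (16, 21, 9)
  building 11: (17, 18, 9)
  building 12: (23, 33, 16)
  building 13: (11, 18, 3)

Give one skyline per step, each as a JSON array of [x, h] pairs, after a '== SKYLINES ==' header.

== SKYLINES ==
[[21,13],[23,0]]
[[0,13],[23,0]]
[[0,13],[25,0]]
[[0,13],[25,0],[31,8],[45,0]]
[[0,13],[29,0],[31,8],[45,0]]
[[0,13],[29,0],[31,8],[45,0]]
[[0,13],[29,0],[31,8],[45,0]]
[[0,13],[29,0],[31,8],[33,13],[45,0]]
[[0,13],[29,0],[31,8],[33,13],[34,20],[45,0]]
[[0,13],[29,0],[31,8],[33,13],[34,20],[45,0]]
[[0,13],[29,0],[31,8],[33,13],[34,20],[45,0]]
[[0,13],[23,16],[33,13],[34,20],[45,0]]
[[0,13],[23,16],[33,13],[34,20],[45,0]]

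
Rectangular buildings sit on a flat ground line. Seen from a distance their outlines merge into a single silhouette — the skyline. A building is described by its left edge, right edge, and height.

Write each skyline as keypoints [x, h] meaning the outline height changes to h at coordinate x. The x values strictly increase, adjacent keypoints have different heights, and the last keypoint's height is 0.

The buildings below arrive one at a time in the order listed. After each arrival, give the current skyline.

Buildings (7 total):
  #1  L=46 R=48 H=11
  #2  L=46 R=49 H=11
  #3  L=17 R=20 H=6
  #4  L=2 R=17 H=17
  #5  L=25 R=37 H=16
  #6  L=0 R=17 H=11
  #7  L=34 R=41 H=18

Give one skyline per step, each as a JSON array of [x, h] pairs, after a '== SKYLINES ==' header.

== SKYLINES ==
[[46,11],[48,0]]
[[46,11],[49,0]]
[[17,6],[20,0],[46,11],[49,0]]
[[2,17],[17,6],[20,0],[46,11],[49,0]]
[[2,17],[17,6],[20,0],[25,16],[37,0],[46,11],[49,0]]
[[0,11],[2,17],[17,6],[20,0],[25,16],[37,0],[46,11],[49,0]]
[[0,11],[2,17],[17,6],[20,0],[25,16],[34,18],[41,0],[46,11],[49,0]]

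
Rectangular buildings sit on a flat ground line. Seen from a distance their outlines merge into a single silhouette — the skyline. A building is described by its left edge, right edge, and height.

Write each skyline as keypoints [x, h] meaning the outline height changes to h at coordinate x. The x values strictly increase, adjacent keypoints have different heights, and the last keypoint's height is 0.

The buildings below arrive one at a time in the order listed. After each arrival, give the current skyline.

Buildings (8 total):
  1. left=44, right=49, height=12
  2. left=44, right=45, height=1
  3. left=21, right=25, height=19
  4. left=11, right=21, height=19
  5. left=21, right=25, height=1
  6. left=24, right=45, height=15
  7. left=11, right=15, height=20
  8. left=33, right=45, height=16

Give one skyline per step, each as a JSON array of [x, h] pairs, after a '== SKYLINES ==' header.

== SKYLINES ==
[[44,12],[49,0]]
[[44,12],[49,0]]
[[21,19],[25,0],[44,12],[49,0]]
[[11,19],[25,0],[44,12],[49,0]]
[[11,19],[25,0],[44,12],[49,0]]
[[11,19],[25,15],[45,12],[49,0]]
[[11,20],[15,19],[25,15],[45,12],[49,0]]
[[11,20],[15,19],[25,15],[33,16],[45,12],[49,0]]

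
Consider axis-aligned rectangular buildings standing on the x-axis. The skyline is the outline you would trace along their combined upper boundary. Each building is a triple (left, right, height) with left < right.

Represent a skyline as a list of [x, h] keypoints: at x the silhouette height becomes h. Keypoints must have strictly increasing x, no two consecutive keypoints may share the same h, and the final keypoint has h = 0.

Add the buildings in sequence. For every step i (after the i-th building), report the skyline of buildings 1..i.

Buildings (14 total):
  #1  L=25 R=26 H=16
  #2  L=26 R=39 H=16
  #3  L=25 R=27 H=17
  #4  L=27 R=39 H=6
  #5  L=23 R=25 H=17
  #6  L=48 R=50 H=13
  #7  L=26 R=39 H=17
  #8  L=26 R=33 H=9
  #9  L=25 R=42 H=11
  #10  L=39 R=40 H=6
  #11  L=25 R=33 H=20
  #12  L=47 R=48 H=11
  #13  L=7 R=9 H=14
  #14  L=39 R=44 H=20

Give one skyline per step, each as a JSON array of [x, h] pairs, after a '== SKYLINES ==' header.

== SKYLINES ==
[[25,16],[26,0]]
[[25,16],[39,0]]
[[25,17],[27,16],[39,0]]
[[25,17],[27,16],[39,0]]
[[23,17],[27,16],[39,0]]
[[23,17],[27,16],[39,0],[48,13],[50,0]]
[[23,17],[39,0],[48,13],[50,0]]
[[23,17],[39,0],[48,13],[50,0]]
[[23,17],[39,11],[42,0],[48,13],[50,0]]
[[23,17],[39,11],[42,0],[48,13],[50,0]]
[[23,17],[25,20],[33,17],[39,11],[42,0],[48,13],[50,0]]
[[23,17],[25,20],[33,17],[39,11],[42,0],[47,11],[48,13],[50,0]]
[[7,14],[9,0],[23,17],[25,20],[33,17],[39,11],[42,0],[47,11],[48,13],[50,0]]
[[7,14],[9,0],[23,17],[25,20],[33,17],[39,20],[44,0],[47,11],[48,13],[50,0]]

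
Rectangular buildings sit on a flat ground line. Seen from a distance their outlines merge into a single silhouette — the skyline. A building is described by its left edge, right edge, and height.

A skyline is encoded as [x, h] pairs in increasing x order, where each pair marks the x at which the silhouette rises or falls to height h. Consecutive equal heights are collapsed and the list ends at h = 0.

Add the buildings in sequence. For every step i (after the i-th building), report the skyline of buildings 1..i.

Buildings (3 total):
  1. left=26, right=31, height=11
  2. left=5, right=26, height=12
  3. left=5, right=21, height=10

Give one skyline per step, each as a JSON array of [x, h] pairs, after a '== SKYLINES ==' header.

== SKYLINES ==
[[26,11],[31,0]]
[[5,12],[26,11],[31,0]]
[[5,12],[26,11],[31,0]]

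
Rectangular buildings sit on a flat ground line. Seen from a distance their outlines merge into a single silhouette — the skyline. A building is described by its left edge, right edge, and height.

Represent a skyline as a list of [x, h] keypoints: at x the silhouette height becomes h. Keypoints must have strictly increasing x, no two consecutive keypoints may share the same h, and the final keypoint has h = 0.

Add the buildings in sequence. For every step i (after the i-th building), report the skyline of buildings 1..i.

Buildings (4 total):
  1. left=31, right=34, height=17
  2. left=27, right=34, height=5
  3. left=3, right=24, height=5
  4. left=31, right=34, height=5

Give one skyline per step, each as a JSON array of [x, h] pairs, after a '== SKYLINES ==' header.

== SKYLINES ==
[[31,17],[34,0]]
[[27,5],[31,17],[34,0]]
[[3,5],[24,0],[27,5],[31,17],[34,0]]
[[3,5],[24,0],[27,5],[31,17],[34,0]]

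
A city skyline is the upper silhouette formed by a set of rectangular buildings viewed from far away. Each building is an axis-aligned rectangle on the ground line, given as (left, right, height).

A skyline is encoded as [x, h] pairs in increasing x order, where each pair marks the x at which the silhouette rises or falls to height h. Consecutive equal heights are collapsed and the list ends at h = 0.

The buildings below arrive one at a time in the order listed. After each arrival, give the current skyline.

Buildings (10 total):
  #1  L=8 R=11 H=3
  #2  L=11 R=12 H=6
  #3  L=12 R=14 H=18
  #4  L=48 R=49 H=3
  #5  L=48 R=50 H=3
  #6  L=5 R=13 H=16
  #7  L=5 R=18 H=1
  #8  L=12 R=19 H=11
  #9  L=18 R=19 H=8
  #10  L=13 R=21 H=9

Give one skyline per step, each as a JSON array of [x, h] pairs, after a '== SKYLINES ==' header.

== SKYLINES ==
[[8,3],[11,0]]
[[8,3],[11,6],[12,0]]
[[8,3],[11,6],[12,18],[14,0]]
[[8,3],[11,6],[12,18],[14,0],[48,3],[49,0]]
[[8,3],[11,6],[12,18],[14,0],[48,3],[50,0]]
[[5,16],[12,18],[14,0],[48,3],[50,0]]
[[5,16],[12,18],[14,1],[18,0],[48,3],[50,0]]
[[5,16],[12,18],[14,11],[19,0],[48,3],[50,0]]
[[5,16],[12,18],[14,11],[19,0],[48,3],[50,0]]
[[5,16],[12,18],[14,11],[19,9],[21,0],[48,3],[50,0]]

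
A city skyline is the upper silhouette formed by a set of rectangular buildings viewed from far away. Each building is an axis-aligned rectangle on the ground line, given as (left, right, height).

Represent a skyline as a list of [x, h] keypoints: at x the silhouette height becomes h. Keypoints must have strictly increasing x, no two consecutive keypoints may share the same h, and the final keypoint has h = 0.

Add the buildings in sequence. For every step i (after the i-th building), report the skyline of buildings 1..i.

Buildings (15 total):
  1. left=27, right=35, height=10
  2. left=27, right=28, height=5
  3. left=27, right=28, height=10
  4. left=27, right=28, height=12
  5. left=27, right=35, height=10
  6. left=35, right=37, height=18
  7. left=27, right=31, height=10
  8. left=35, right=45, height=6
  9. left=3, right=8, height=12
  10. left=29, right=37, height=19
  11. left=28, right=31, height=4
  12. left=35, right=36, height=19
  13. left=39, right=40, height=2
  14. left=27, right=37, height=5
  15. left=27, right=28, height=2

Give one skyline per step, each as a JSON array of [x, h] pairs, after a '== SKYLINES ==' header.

== SKYLINES ==
[[27,10],[35,0]]
[[27,10],[35,0]]
[[27,10],[35,0]]
[[27,12],[28,10],[35,0]]
[[27,12],[28,10],[35,0]]
[[27,12],[28,10],[35,18],[37,0]]
[[27,12],[28,10],[35,18],[37,0]]
[[27,12],[28,10],[35,18],[37,6],[45,0]]
[[3,12],[8,0],[27,12],[28,10],[35,18],[37,6],[45,0]]
[[3,12],[8,0],[27,12],[28,10],[29,19],[37,6],[45,0]]
[[3,12],[8,0],[27,12],[28,10],[29,19],[37,6],[45,0]]
[[3,12],[8,0],[27,12],[28,10],[29,19],[37,6],[45,0]]
[[3,12],[8,0],[27,12],[28,10],[29,19],[37,6],[45,0]]
[[3,12],[8,0],[27,12],[28,10],[29,19],[37,6],[45,0]]
[[3,12],[8,0],[27,12],[28,10],[29,19],[37,6],[45,0]]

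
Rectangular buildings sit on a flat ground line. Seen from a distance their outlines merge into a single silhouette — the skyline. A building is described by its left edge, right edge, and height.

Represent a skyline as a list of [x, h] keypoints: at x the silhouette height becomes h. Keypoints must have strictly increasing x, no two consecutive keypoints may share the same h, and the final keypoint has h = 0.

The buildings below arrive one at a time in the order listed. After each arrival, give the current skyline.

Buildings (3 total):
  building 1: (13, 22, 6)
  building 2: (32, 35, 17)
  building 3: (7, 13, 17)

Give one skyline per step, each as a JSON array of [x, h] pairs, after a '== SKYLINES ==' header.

== SKYLINES ==
[[13,6],[22,0]]
[[13,6],[22,0],[32,17],[35,0]]
[[7,17],[13,6],[22,0],[32,17],[35,0]]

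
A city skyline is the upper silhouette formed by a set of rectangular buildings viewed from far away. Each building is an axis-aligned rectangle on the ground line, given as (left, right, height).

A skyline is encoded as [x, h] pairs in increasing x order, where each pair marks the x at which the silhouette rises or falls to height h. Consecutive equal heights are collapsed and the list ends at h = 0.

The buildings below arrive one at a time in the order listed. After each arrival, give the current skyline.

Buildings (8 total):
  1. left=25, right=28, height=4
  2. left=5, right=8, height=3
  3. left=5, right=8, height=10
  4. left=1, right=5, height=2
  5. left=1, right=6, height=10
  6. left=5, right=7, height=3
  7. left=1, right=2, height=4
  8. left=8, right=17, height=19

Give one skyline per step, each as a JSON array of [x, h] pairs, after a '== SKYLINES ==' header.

== SKYLINES ==
[[25,4],[28,0]]
[[5,3],[8,0],[25,4],[28,0]]
[[5,10],[8,0],[25,4],[28,0]]
[[1,2],[5,10],[8,0],[25,4],[28,0]]
[[1,10],[8,0],[25,4],[28,0]]
[[1,10],[8,0],[25,4],[28,0]]
[[1,10],[8,0],[25,4],[28,0]]
[[1,10],[8,19],[17,0],[25,4],[28,0]]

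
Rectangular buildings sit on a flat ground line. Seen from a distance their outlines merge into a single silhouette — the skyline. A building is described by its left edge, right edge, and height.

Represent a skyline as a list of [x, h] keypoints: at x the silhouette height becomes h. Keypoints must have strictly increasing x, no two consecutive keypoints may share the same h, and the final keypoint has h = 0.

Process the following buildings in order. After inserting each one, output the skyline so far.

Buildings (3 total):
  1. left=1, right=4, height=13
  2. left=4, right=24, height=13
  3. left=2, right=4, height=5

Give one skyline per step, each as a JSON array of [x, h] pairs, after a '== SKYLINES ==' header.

== SKYLINES ==
[[1,13],[4,0]]
[[1,13],[24,0]]
[[1,13],[24,0]]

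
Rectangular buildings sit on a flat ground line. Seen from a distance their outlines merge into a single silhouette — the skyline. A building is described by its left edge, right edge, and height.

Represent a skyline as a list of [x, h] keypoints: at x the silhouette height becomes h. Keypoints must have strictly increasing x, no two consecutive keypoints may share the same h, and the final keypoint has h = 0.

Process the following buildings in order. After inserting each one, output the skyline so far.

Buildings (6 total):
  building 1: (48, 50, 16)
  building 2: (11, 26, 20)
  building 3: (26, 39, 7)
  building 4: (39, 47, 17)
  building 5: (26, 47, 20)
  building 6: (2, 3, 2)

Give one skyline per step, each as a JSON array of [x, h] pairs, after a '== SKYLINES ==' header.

== SKYLINES ==
[[48,16],[50,0]]
[[11,20],[26,0],[48,16],[50,0]]
[[11,20],[26,7],[39,0],[48,16],[50,0]]
[[11,20],[26,7],[39,17],[47,0],[48,16],[50,0]]
[[11,20],[47,0],[48,16],[50,0]]
[[2,2],[3,0],[11,20],[47,0],[48,16],[50,0]]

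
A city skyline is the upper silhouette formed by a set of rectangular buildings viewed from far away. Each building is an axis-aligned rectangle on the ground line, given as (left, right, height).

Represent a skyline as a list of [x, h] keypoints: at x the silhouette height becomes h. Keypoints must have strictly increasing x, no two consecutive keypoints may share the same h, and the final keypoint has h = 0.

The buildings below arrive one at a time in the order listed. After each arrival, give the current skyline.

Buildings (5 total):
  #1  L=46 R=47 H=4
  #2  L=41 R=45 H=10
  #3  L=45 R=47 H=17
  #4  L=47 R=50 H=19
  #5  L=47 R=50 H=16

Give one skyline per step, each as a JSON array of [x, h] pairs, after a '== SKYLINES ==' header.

== SKYLINES ==
[[46,4],[47,0]]
[[41,10],[45,0],[46,4],[47,0]]
[[41,10],[45,17],[47,0]]
[[41,10],[45,17],[47,19],[50,0]]
[[41,10],[45,17],[47,19],[50,0]]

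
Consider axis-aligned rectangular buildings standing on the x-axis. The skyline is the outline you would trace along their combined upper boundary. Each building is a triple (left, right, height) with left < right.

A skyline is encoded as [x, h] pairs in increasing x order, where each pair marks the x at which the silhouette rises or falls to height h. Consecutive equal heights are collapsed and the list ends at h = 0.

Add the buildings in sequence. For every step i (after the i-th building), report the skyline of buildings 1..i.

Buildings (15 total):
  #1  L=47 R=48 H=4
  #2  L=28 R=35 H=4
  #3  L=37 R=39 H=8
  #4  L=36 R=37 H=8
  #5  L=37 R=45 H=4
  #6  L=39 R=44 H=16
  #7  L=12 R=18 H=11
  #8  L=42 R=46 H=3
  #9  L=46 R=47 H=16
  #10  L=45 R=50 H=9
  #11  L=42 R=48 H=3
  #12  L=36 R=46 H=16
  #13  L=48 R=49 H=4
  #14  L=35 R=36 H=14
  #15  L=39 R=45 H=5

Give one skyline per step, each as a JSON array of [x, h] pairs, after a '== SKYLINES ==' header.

== SKYLINES ==
[[47,4],[48,0]]
[[28,4],[35,0],[47,4],[48,0]]
[[28,4],[35,0],[37,8],[39,0],[47,4],[48,0]]
[[28,4],[35,0],[36,8],[39,0],[47,4],[48,0]]
[[28,4],[35,0],[36,8],[39,4],[45,0],[47,4],[48,0]]
[[28,4],[35,0],[36,8],[39,16],[44,4],[45,0],[47,4],[48,0]]
[[12,11],[18,0],[28,4],[35,0],[36,8],[39,16],[44,4],[45,0],[47,4],[48,0]]
[[12,11],[18,0],[28,4],[35,0],[36,8],[39,16],[44,4],[45,3],[46,0],[47,4],[48,0]]
[[12,11],[18,0],[28,4],[35,0],[36,8],[39,16],[44,4],[45,3],[46,16],[47,4],[48,0]]
[[12,11],[18,0],[28,4],[35,0],[36,8],[39,16],[44,4],[45,9],[46,16],[47,9],[50,0]]
[[12,11],[18,0],[28,4],[35,0],[36,8],[39,16],[44,4],[45,9],[46,16],[47,9],[50,0]]
[[12,11],[18,0],[28,4],[35,0],[36,16],[47,9],[50,0]]
[[12,11],[18,0],[28,4],[35,0],[36,16],[47,9],[50,0]]
[[12,11],[18,0],[28,4],[35,14],[36,16],[47,9],[50,0]]
[[12,11],[18,0],[28,4],[35,14],[36,16],[47,9],[50,0]]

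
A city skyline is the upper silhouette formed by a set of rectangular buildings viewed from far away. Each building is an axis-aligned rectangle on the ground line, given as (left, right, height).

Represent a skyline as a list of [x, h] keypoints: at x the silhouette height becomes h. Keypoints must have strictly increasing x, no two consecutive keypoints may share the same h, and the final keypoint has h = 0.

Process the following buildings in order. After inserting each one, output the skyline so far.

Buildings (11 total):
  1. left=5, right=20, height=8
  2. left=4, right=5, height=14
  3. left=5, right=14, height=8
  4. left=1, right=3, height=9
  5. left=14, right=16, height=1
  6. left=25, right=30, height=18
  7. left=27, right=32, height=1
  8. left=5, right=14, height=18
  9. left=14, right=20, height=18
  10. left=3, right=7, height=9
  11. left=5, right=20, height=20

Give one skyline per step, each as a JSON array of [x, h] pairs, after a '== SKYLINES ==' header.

== SKYLINES ==
[[5,8],[20,0]]
[[4,14],[5,8],[20,0]]
[[4,14],[5,8],[20,0]]
[[1,9],[3,0],[4,14],[5,8],[20,0]]
[[1,9],[3,0],[4,14],[5,8],[20,0]]
[[1,9],[3,0],[4,14],[5,8],[20,0],[25,18],[30,0]]
[[1,9],[3,0],[4,14],[5,8],[20,0],[25,18],[30,1],[32,0]]
[[1,9],[3,0],[4,14],[5,18],[14,8],[20,0],[25,18],[30,1],[32,0]]
[[1,9],[3,0],[4,14],[5,18],[20,0],[25,18],[30,1],[32,0]]
[[1,9],[4,14],[5,18],[20,0],[25,18],[30,1],[32,0]]
[[1,9],[4,14],[5,20],[20,0],[25,18],[30,1],[32,0]]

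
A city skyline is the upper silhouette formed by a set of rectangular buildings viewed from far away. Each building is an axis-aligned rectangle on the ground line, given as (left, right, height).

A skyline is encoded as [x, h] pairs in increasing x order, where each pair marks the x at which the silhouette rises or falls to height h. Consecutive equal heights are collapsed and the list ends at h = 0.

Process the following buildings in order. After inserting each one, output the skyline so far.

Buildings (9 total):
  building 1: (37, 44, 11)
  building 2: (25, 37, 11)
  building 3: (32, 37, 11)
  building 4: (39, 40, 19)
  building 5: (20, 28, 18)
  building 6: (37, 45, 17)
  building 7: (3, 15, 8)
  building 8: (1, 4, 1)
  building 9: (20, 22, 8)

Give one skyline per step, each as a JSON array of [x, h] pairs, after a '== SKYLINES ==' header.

== SKYLINES ==
[[37,11],[44,0]]
[[25,11],[44,0]]
[[25,11],[44,0]]
[[25,11],[39,19],[40,11],[44,0]]
[[20,18],[28,11],[39,19],[40,11],[44,0]]
[[20,18],[28,11],[37,17],[39,19],[40,17],[45,0]]
[[3,8],[15,0],[20,18],[28,11],[37,17],[39,19],[40,17],[45,0]]
[[1,1],[3,8],[15,0],[20,18],[28,11],[37,17],[39,19],[40,17],[45,0]]
[[1,1],[3,8],[15,0],[20,18],[28,11],[37,17],[39,19],[40,17],[45,0]]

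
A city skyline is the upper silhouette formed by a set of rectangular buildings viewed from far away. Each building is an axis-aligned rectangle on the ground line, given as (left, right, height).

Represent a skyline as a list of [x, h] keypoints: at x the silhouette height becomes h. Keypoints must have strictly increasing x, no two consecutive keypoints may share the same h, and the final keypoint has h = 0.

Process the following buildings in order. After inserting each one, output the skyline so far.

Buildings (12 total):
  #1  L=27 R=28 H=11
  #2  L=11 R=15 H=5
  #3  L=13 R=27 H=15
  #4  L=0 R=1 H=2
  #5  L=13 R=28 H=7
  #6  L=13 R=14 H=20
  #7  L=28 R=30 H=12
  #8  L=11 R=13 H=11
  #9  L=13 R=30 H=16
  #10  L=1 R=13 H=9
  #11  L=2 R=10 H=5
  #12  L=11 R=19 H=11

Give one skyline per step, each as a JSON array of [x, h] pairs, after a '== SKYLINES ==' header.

== SKYLINES ==
[[27,11],[28,0]]
[[11,5],[15,0],[27,11],[28,0]]
[[11,5],[13,15],[27,11],[28,0]]
[[0,2],[1,0],[11,5],[13,15],[27,11],[28,0]]
[[0,2],[1,0],[11,5],[13,15],[27,11],[28,0]]
[[0,2],[1,0],[11,5],[13,20],[14,15],[27,11],[28,0]]
[[0,2],[1,0],[11,5],[13,20],[14,15],[27,11],[28,12],[30,0]]
[[0,2],[1,0],[11,11],[13,20],[14,15],[27,11],[28,12],[30,0]]
[[0,2],[1,0],[11,11],[13,20],[14,16],[30,0]]
[[0,2],[1,9],[11,11],[13,20],[14,16],[30,0]]
[[0,2],[1,9],[11,11],[13,20],[14,16],[30,0]]
[[0,2],[1,9],[11,11],[13,20],[14,16],[30,0]]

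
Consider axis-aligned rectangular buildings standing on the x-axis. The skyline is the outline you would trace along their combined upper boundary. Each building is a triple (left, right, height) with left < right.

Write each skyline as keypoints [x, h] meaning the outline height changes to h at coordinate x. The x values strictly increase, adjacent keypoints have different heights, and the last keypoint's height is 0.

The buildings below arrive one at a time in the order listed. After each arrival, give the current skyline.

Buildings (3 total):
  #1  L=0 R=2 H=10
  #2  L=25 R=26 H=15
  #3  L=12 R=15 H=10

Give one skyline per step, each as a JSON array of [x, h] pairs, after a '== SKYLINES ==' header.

== SKYLINES ==
[[0,10],[2,0]]
[[0,10],[2,0],[25,15],[26,0]]
[[0,10],[2,0],[12,10],[15,0],[25,15],[26,0]]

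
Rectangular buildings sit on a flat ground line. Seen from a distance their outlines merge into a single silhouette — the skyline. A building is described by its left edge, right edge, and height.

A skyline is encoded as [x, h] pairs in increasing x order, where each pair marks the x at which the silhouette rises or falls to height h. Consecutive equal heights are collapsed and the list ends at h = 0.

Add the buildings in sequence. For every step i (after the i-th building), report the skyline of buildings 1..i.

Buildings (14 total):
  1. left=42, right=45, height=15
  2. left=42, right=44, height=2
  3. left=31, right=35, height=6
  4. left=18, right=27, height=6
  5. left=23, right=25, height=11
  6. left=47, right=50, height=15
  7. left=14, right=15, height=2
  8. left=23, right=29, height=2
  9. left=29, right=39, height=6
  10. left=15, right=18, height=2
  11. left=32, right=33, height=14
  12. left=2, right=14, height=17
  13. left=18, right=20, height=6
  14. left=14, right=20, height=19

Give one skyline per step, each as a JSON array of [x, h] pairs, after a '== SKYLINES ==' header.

== SKYLINES ==
[[42,15],[45,0]]
[[42,15],[45,0]]
[[31,6],[35,0],[42,15],[45,0]]
[[18,6],[27,0],[31,6],[35,0],[42,15],[45,0]]
[[18,6],[23,11],[25,6],[27,0],[31,6],[35,0],[42,15],[45,0]]
[[18,6],[23,11],[25,6],[27,0],[31,6],[35,0],[42,15],[45,0],[47,15],[50,0]]
[[14,2],[15,0],[18,6],[23,11],[25,6],[27,0],[31,6],[35,0],[42,15],[45,0],[47,15],[50,0]]
[[14,2],[15,0],[18,6],[23,11],[25,6],[27,2],[29,0],[31,6],[35,0],[42,15],[45,0],[47,15],[50,0]]
[[14,2],[15,0],[18,6],[23,11],[25,6],[27,2],[29,6],[39,0],[42,15],[45,0],[47,15],[50,0]]
[[14,2],[18,6],[23,11],[25,6],[27,2],[29,6],[39,0],[42,15],[45,0],[47,15],[50,0]]
[[14,2],[18,6],[23,11],[25,6],[27,2],[29,6],[32,14],[33,6],[39,0],[42,15],[45,0],[47,15],[50,0]]
[[2,17],[14,2],[18,6],[23,11],[25,6],[27,2],[29,6],[32,14],[33,6],[39,0],[42,15],[45,0],[47,15],[50,0]]
[[2,17],[14,2],[18,6],[23,11],[25,6],[27,2],[29,6],[32,14],[33,6],[39,0],[42,15],[45,0],[47,15],[50,0]]
[[2,17],[14,19],[20,6],[23,11],[25,6],[27,2],[29,6],[32,14],[33,6],[39,0],[42,15],[45,0],[47,15],[50,0]]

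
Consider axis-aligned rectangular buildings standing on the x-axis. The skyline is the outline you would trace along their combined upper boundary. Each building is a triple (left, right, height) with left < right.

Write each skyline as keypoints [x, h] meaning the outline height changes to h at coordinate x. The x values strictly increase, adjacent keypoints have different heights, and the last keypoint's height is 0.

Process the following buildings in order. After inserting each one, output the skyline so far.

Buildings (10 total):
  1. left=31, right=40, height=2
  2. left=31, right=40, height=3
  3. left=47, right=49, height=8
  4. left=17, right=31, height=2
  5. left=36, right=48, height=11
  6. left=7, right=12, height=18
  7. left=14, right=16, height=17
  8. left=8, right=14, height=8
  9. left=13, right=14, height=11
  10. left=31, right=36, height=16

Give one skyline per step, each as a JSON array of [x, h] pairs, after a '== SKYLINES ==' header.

== SKYLINES ==
[[31,2],[40,0]]
[[31,3],[40,0]]
[[31,3],[40,0],[47,8],[49,0]]
[[17,2],[31,3],[40,0],[47,8],[49,0]]
[[17,2],[31,3],[36,11],[48,8],[49,0]]
[[7,18],[12,0],[17,2],[31,3],[36,11],[48,8],[49,0]]
[[7,18],[12,0],[14,17],[16,0],[17,2],[31,3],[36,11],[48,8],[49,0]]
[[7,18],[12,8],[14,17],[16,0],[17,2],[31,3],[36,11],[48,8],[49,0]]
[[7,18],[12,8],[13,11],[14,17],[16,0],[17,2],[31,3],[36,11],[48,8],[49,0]]
[[7,18],[12,8],[13,11],[14,17],[16,0],[17,2],[31,16],[36,11],[48,8],[49,0]]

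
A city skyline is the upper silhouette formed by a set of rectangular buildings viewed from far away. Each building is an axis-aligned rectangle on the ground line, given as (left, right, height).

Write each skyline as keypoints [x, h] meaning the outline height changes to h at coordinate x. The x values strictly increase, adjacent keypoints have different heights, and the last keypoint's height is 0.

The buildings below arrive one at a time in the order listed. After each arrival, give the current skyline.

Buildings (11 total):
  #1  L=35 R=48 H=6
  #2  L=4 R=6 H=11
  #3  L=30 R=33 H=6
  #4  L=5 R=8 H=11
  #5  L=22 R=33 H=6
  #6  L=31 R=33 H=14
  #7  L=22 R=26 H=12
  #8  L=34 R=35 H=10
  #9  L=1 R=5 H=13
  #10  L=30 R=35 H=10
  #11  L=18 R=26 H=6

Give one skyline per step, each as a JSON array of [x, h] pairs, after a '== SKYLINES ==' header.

== SKYLINES ==
[[35,6],[48,0]]
[[4,11],[6,0],[35,6],[48,0]]
[[4,11],[6,0],[30,6],[33,0],[35,6],[48,0]]
[[4,11],[8,0],[30,6],[33,0],[35,6],[48,0]]
[[4,11],[8,0],[22,6],[33,0],[35,6],[48,0]]
[[4,11],[8,0],[22,6],[31,14],[33,0],[35,6],[48,0]]
[[4,11],[8,0],[22,12],[26,6],[31,14],[33,0],[35,6],[48,0]]
[[4,11],[8,0],[22,12],[26,6],[31,14],[33,0],[34,10],[35,6],[48,0]]
[[1,13],[5,11],[8,0],[22,12],[26,6],[31,14],[33,0],[34,10],[35,6],[48,0]]
[[1,13],[5,11],[8,0],[22,12],[26,6],[30,10],[31,14],[33,10],[35,6],[48,0]]
[[1,13],[5,11],[8,0],[18,6],[22,12],[26,6],[30,10],[31,14],[33,10],[35,6],[48,0]]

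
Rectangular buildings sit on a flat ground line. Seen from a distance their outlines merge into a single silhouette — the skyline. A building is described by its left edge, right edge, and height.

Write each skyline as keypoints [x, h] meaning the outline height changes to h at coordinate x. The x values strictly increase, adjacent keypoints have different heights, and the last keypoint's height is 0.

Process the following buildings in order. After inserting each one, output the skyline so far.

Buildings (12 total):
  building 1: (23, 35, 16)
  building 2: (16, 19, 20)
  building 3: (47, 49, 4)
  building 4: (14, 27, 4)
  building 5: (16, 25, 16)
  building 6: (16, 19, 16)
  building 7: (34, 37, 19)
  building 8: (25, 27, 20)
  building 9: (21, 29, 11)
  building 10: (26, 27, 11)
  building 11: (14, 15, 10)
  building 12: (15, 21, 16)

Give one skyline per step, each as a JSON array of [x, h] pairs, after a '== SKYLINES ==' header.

== SKYLINES ==
[[23,16],[35,0]]
[[16,20],[19,0],[23,16],[35,0]]
[[16,20],[19,0],[23,16],[35,0],[47,4],[49,0]]
[[14,4],[16,20],[19,4],[23,16],[35,0],[47,4],[49,0]]
[[14,4],[16,20],[19,16],[35,0],[47,4],[49,0]]
[[14,4],[16,20],[19,16],[35,0],[47,4],[49,0]]
[[14,4],[16,20],[19,16],[34,19],[37,0],[47,4],[49,0]]
[[14,4],[16,20],[19,16],[25,20],[27,16],[34,19],[37,0],[47,4],[49,0]]
[[14,4],[16,20],[19,16],[25,20],[27,16],[34,19],[37,0],[47,4],[49,0]]
[[14,4],[16,20],[19,16],[25,20],[27,16],[34,19],[37,0],[47,4],[49,0]]
[[14,10],[15,4],[16,20],[19,16],[25,20],[27,16],[34,19],[37,0],[47,4],[49,0]]
[[14,10],[15,16],[16,20],[19,16],[25,20],[27,16],[34,19],[37,0],[47,4],[49,0]]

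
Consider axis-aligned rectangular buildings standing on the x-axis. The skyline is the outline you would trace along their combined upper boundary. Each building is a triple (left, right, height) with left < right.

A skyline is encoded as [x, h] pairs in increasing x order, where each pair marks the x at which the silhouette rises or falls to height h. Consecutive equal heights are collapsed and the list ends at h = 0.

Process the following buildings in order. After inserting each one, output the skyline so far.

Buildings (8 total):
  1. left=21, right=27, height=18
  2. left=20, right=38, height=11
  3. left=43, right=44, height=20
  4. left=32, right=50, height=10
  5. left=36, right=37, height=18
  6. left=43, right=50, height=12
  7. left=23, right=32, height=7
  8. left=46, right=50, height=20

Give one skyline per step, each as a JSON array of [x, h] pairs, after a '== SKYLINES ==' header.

== SKYLINES ==
[[21,18],[27,0]]
[[20,11],[21,18],[27,11],[38,0]]
[[20,11],[21,18],[27,11],[38,0],[43,20],[44,0]]
[[20,11],[21,18],[27,11],[38,10],[43,20],[44,10],[50,0]]
[[20,11],[21,18],[27,11],[36,18],[37,11],[38,10],[43,20],[44,10],[50,0]]
[[20,11],[21,18],[27,11],[36,18],[37,11],[38,10],[43,20],[44,12],[50,0]]
[[20,11],[21,18],[27,11],[36,18],[37,11],[38,10],[43,20],[44,12],[50,0]]
[[20,11],[21,18],[27,11],[36,18],[37,11],[38,10],[43,20],[44,12],[46,20],[50,0]]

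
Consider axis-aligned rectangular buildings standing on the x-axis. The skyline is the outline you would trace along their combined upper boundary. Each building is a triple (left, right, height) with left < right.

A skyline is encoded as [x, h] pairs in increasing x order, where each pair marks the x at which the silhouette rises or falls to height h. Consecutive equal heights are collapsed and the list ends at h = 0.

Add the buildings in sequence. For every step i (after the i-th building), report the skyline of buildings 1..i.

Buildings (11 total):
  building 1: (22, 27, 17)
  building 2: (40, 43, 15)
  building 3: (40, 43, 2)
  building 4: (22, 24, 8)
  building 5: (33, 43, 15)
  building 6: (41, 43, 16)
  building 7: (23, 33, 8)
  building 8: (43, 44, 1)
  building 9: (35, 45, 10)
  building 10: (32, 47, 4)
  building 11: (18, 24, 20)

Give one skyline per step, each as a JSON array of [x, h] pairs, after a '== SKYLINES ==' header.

== SKYLINES ==
[[22,17],[27,0]]
[[22,17],[27,0],[40,15],[43,0]]
[[22,17],[27,0],[40,15],[43,0]]
[[22,17],[27,0],[40,15],[43,0]]
[[22,17],[27,0],[33,15],[43,0]]
[[22,17],[27,0],[33,15],[41,16],[43,0]]
[[22,17],[27,8],[33,15],[41,16],[43,0]]
[[22,17],[27,8],[33,15],[41,16],[43,1],[44,0]]
[[22,17],[27,8],[33,15],[41,16],[43,10],[45,0]]
[[22,17],[27,8],[33,15],[41,16],[43,10],[45,4],[47,0]]
[[18,20],[24,17],[27,8],[33,15],[41,16],[43,10],[45,4],[47,0]]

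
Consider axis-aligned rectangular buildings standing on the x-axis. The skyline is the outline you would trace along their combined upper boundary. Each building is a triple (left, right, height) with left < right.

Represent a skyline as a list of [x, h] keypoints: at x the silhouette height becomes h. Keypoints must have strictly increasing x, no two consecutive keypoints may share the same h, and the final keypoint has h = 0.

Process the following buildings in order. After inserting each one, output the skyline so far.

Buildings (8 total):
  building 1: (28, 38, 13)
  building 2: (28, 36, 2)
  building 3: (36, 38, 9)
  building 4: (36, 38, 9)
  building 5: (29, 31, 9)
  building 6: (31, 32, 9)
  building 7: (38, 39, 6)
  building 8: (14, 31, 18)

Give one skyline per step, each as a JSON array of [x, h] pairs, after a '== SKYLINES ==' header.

== SKYLINES ==
[[28,13],[38,0]]
[[28,13],[38,0]]
[[28,13],[38,0]]
[[28,13],[38,0]]
[[28,13],[38,0]]
[[28,13],[38,0]]
[[28,13],[38,6],[39,0]]
[[14,18],[31,13],[38,6],[39,0]]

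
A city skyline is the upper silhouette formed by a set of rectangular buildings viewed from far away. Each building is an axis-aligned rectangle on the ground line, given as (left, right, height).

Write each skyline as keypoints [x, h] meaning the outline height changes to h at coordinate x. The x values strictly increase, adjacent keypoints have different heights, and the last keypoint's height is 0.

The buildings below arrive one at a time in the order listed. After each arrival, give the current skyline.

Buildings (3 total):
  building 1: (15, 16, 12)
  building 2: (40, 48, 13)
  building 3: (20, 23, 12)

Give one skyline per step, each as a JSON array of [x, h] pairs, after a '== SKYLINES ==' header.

== SKYLINES ==
[[15,12],[16,0]]
[[15,12],[16,0],[40,13],[48,0]]
[[15,12],[16,0],[20,12],[23,0],[40,13],[48,0]]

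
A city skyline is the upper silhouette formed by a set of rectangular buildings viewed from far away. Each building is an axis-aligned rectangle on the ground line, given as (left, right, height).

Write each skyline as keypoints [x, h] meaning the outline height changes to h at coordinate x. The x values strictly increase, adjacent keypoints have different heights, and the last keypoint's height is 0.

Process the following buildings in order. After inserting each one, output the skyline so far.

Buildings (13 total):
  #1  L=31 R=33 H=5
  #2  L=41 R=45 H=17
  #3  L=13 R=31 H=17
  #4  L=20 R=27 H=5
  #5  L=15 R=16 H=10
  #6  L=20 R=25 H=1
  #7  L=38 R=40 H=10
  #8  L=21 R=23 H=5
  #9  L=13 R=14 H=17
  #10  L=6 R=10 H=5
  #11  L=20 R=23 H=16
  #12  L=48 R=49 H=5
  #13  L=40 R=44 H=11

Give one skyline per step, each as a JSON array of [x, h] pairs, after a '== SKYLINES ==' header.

== SKYLINES ==
[[31,5],[33,0]]
[[31,5],[33,0],[41,17],[45,0]]
[[13,17],[31,5],[33,0],[41,17],[45,0]]
[[13,17],[31,5],[33,0],[41,17],[45,0]]
[[13,17],[31,5],[33,0],[41,17],[45,0]]
[[13,17],[31,5],[33,0],[41,17],[45,0]]
[[13,17],[31,5],[33,0],[38,10],[40,0],[41,17],[45,0]]
[[13,17],[31,5],[33,0],[38,10],[40,0],[41,17],[45,0]]
[[13,17],[31,5],[33,0],[38,10],[40,0],[41,17],[45,0]]
[[6,5],[10,0],[13,17],[31,5],[33,0],[38,10],[40,0],[41,17],[45,0]]
[[6,5],[10,0],[13,17],[31,5],[33,0],[38,10],[40,0],[41,17],[45,0]]
[[6,5],[10,0],[13,17],[31,5],[33,0],[38,10],[40,0],[41,17],[45,0],[48,5],[49,0]]
[[6,5],[10,0],[13,17],[31,5],[33,0],[38,10],[40,11],[41,17],[45,0],[48,5],[49,0]]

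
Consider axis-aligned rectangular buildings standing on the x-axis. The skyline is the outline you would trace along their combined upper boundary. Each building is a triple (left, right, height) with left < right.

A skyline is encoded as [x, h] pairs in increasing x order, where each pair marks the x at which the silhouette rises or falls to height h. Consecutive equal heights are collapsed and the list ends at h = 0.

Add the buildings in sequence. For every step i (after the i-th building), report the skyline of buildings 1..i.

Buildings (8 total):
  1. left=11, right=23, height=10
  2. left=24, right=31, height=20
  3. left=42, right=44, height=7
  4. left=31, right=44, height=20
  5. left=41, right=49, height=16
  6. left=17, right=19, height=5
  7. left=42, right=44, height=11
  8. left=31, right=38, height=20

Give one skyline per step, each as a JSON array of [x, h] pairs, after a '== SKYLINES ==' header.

== SKYLINES ==
[[11,10],[23,0]]
[[11,10],[23,0],[24,20],[31,0]]
[[11,10],[23,0],[24,20],[31,0],[42,7],[44,0]]
[[11,10],[23,0],[24,20],[44,0]]
[[11,10],[23,0],[24,20],[44,16],[49,0]]
[[11,10],[23,0],[24,20],[44,16],[49,0]]
[[11,10],[23,0],[24,20],[44,16],[49,0]]
[[11,10],[23,0],[24,20],[44,16],[49,0]]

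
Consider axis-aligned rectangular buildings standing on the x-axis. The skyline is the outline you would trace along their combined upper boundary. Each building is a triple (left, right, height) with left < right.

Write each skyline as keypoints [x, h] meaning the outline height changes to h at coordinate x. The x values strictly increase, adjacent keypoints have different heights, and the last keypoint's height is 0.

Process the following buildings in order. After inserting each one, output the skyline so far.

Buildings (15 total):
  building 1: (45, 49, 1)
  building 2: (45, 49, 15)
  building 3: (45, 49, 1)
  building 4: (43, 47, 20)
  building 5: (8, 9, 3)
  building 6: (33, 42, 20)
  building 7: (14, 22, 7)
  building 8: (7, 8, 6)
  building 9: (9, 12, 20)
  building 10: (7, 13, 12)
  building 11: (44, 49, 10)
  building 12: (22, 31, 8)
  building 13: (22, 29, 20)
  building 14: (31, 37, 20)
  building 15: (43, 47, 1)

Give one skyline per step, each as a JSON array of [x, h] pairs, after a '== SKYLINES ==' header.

== SKYLINES ==
[[45,1],[49,0]]
[[45,15],[49,0]]
[[45,15],[49,0]]
[[43,20],[47,15],[49,0]]
[[8,3],[9,0],[43,20],[47,15],[49,0]]
[[8,3],[9,0],[33,20],[42,0],[43,20],[47,15],[49,0]]
[[8,3],[9,0],[14,7],[22,0],[33,20],[42,0],[43,20],[47,15],[49,0]]
[[7,6],[8,3],[9,0],[14,7],[22,0],[33,20],[42,0],[43,20],[47,15],[49,0]]
[[7,6],[8,3],[9,20],[12,0],[14,7],[22,0],[33,20],[42,0],[43,20],[47,15],[49,0]]
[[7,12],[9,20],[12,12],[13,0],[14,7],[22,0],[33,20],[42,0],[43,20],[47,15],[49,0]]
[[7,12],[9,20],[12,12],[13,0],[14,7],[22,0],[33,20],[42,0],[43,20],[47,15],[49,0]]
[[7,12],[9,20],[12,12],[13,0],[14,7],[22,8],[31,0],[33,20],[42,0],[43,20],[47,15],[49,0]]
[[7,12],[9,20],[12,12],[13,0],[14,7],[22,20],[29,8],[31,0],[33,20],[42,0],[43,20],[47,15],[49,0]]
[[7,12],[9,20],[12,12],[13,0],[14,7],[22,20],[29,8],[31,20],[42,0],[43,20],[47,15],[49,0]]
[[7,12],[9,20],[12,12],[13,0],[14,7],[22,20],[29,8],[31,20],[42,0],[43,20],[47,15],[49,0]]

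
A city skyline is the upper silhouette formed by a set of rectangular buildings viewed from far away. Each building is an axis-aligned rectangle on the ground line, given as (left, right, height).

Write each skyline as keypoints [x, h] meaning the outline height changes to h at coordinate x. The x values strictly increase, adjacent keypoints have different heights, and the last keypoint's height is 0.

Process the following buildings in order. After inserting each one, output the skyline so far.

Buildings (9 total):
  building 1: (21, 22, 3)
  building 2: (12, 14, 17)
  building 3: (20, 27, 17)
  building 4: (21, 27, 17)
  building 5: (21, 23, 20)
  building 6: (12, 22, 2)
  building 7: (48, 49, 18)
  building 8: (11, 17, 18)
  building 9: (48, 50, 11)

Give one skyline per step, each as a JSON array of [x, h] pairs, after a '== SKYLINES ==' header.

== SKYLINES ==
[[21,3],[22,0]]
[[12,17],[14,0],[21,3],[22,0]]
[[12,17],[14,0],[20,17],[27,0]]
[[12,17],[14,0],[20,17],[27,0]]
[[12,17],[14,0],[20,17],[21,20],[23,17],[27,0]]
[[12,17],[14,2],[20,17],[21,20],[23,17],[27,0]]
[[12,17],[14,2],[20,17],[21,20],[23,17],[27,0],[48,18],[49,0]]
[[11,18],[17,2],[20,17],[21,20],[23,17],[27,0],[48,18],[49,0]]
[[11,18],[17,2],[20,17],[21,20],[23,17],[27,0],[48,18],[49,11],[50,0]]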